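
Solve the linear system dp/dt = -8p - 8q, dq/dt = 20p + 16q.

Coefficient matrix A = [[-8, -8], [20, 16]].
Characteristic polynomial det(A - λI) = λ^2 - 8λ + 32 = 0.
Eigenvalues λ = 4 ± 4i (complex conjugate pair).
For λ=4+4i: an eigenvector is (-1,1) - i(1,-2) = (-1 - i, 1 + 2i).
A real fundamental pair from Re and Im of e^((4+4i)t)v: X_1 = e^(4t)(cos(4t)·(-1,1) + sin(4t)·(1,-2)), X_2 = e^(4t)(sin(4t)·(-1,1) - cos(4t)·(1,-2)).
General solution: K_1X_1 + K_2X_2.

p(t) = K_1e^(4t)sin(4t) - K_1e^(4t)cos(4t) - K_2e^(4t)sin(4t) - K_2e^(4t)cos(4t), q(t) = -2K_1e^(4t)sin(4t) + K_1e^(4t)cos(4t) + K_2e^(4t)sin(4t) + 2K_2e^(4t)cos(4t)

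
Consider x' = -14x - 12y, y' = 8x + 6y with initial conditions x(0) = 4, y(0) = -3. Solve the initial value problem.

Coefficient matrix A = [[-14, -12], [8, 6]].
Characteristic polynomial det(A - λI) = λ^2 + 8λ + 12 = 0.
Eigenvalues λ = -2, -6.
For λ=-2: (A-λI) row 1 is [-12, -12], so an eigenvector is (-1, 1).
For λ=-6: (A-λI) row 1 is [-8, -12], so an eigenvector is (-3, 2).
General solution: c_1e^(-2t)(-1,1) + c_2e^(-6t)(-3,2).
Applying x(0)=4, y(0)=-3 gives c_1=-1, c_2=-1.

x(t) = e^(-2t) + 3e^(-6t), y(t) = -e^(-2t) - 2e^(-6t)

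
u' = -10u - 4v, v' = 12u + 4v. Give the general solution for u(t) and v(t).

Coefficient matrix A = [[-10, -4], [12, 4]].
Characteristic polynomial det(A - λI) = λ^2 + 6λ + 8 = 0.
Eigenvalues λ = -2, -4.
For λ=-2: (A-λI) row 1 is [-8, -4], so an eigenvector is (-1, 2).
For λ=-4: (A-λI) row 1 is [-6, -4], so an eigenvector is (-2, 3).
General solution: c_1e^(-2t)(-1,2) + c_2e^(-4t)(-2,3).

u(t) = -c_1e^(-2t) - 2c_2e^(-4t), v(t) = 2c_1e^(-2t) + 3c_2e^(-4t)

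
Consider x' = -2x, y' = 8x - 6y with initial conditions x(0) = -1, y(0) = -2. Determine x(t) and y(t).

x(t) = -e^(-2t), y(t) = -2e^(-2t)

Coefficient matrix A = [[-2, 0], [8, -6]].
Characteristic polynomial det(A - λI) = λ^2 + 8λ + 12 = 0.
Eigenvalues λ = -2, -6.
For λ=-2: (A-λI) row 2 is [8, -4], so an eigenvector is (1, 2).
For λ=-6: (A-λI) row 1 is [4, 0], so an eigenvector is (0, 1).
General solution: C_1e^(-2t)(1,2) + C_2e^(-6t)(0,1).
Applying x(0)=-1, y(0)=-2 gives C_1=-1, C_2=0.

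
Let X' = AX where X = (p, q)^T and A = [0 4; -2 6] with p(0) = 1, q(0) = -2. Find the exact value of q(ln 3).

A = [[0,4],[-2,6]]; eigenvalues λ = 4, 2.
Eigenvectors: (1,1) for λ=4, (-2,-1) for λ=2.
From the initial condition, c_1 = -5, c_2 = -3.
q(ln 3) = (-5)(3^4)(1) + (-3)(3^2)(-1) = -378.

-378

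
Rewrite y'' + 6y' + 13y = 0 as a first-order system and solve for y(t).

y(t) = K_1e^(-3t)cos(2t) + K_2e^(-3t)sin(2t)

Let x_1 = y, x_2 = y'. Then x_1' = x_2 and x_2' = -13x_1 - 6x_2.
A = [[0,1],[-13,-6]]; det(A-λI) = λ^2 + 6λ + 13.
Eigenvalues λ = -3 ± 2i.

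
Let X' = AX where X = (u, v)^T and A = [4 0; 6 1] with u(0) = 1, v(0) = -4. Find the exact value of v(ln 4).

488

A = [[4,0],[6,1]]; eigenvalues λ = 1, 4.
Eigenvectors: (0,1) for λ=1, (-1,-2) for λ=4.
From the initial condition, c_1 = -6, c_2 = -1.
v(ln 4) = (-6)(4^1)(1) + (-1)(4^4)(-2) = 488.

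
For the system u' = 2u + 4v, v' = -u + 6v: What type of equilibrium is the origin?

A = [[2,4],[-1,6]]; det(A-λI) = λ^2 - 8λ + 16.
repeated λ = 4 with a single eigenvector.

unstable improper node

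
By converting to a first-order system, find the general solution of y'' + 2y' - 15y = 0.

y(t) = K_1e^(3t) + K_2e^(-5t)

Let x_1 = y, x_2 = y'. Then x_1' = x_2 and x_2' = 15x_1 - 2x_2.
A = [[0,1],[15,-2]]; det(A-λI) = λ^2 + 2λ - 15.
Eigenvalues λ = 3, -5 with eigenvectors (1,3), (1,-5).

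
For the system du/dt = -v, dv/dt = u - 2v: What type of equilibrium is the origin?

A = [[0,-1],[1,-2]]; det(A-λI) = λ^2 + 2λ + 1.
repeated λ = -1 with a single eigenvector.

stable improper node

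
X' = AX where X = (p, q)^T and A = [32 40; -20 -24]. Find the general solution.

p(t) = 3c_1e^(4t)sin(4t) - c_1e^(4t)cos(4t) - c_2e^(4t)sin(4t) - 3c_2e^(4t)cos(4t), q(t) = -2c_1e^(4t)sin(4t) + c_1e^(4t)cos(4t) + c_2e^(4t)sin(4t) + 2c_2e^(4t)cos(4t)

Coefficient matrix A = [[32, 40], [-20, -24]].
Characteristic polynomial det(A - λI) = λ^2 - 8λ + 32 = 0.
Eigenvalues λ = 4 ± 4i (complex conjugate pair).
For λ=4+4i: an eigenvector is (-1,1) - i(3,-2) = (-1 - 3i, 1 + 2i).
A real fundamental pair from Re and Im of e^((4+4i)t)v: X_1 = e^(4t)(cos(4t)·(-1,1) + sin(4t)·(3,-2)), X_2 = e^(4t)(sin(4t)·(-1,1) - cos(4t)·(3,-2)).
General solution: c_1X_1 + c_2X_2.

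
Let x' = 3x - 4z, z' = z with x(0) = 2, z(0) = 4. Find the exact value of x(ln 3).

-138

A = [[3,-4],[0,1]]; eigenvalues λ = 3, 1.
Eigenvectors: (-1,0) for λ=3, (2,1) for λ=1.
From the initial condition, c_1 = 6, c_2 = 4.
x(ln 3) = (6)(3^3)(-1) + (4)(3^1)(2) = -138.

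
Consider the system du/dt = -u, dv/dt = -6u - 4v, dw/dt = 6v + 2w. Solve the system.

Coefficient matrix A = [[-1, 0, 0], [-6, -4, 0], [0, 6, 2]].
det(A - λI) = 0 gives eigenvalues λ = -1, 2, -4.
For λ=-1: eigenvector (1,-2,4).
For λ=2: eigenvector (0,0,1).
For λ=-4: eigenvector (0,1,-1).
General solution: C_1e^(-t)(1,-2,4) + C_2e^(2t)(0,0,1) + C_3e^(-4t)(0,1,-1).

u(t) = C_1e^(-t), v(t) = -2C_1e^(-t) + C_3e^(-4t), w(t) = 4C_1e^(-t) + C_2e^(2t) - C_3e^(-4t)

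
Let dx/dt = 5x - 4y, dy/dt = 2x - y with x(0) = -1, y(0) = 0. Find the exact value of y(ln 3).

-24

A = [[5,-4],[2,-1]]; eigenvalues λ = 3, 1.
Eigenvectors: (2,1) for λ=3, (1,1) for λ=1.
From the initial condition, c_1 = -1, c_2 = 1.
y(ln 3) = (-1)(3^3)(1) + (1)(3^1)(1) = -24.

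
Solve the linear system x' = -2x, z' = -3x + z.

Coefficient matrix A = [[-2, 0], [-3, 1]].
Characteristic polynomial det(A - λI) = λ^2 + λ - 2 = 0.
Eigenvalues λ = -2, 1.
For λ=-2: (A-λI) row 2 is [-3, 3], so an eigenvector is (1, 1).
For λ=1: (A-λI) row 1 is [-3, 0], so an eigenvector is (0, -1).
General solution: C_1e^(-2t)(1,1) + C_2e^(t)(0,-1).

x(t) = C_1e^(-2t), z(t) = C_1e^(-2t) - C_2e^(t)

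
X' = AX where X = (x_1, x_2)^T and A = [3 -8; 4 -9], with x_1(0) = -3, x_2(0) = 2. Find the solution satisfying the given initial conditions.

Coefficient matrix A = [[3, -8], [4, -9]].
Characteristic polynomial det(A - λI) = λ^2 + 6λ + 5 = 0.
Eigenvalues λ = -1, -5.
For λ=-1: (A-λI) row 1 is [4, -8], so an eigenvector is (-2, -1).
For λ=-5: (A-λI) row 1 is [8, -8], so an eigenvector is (-1, -1).
General solution: c_1e^(-t)(-2,-1) + c_2e^(-5t)(-1,-1).
Applying x_1(0)=-3, x_2(0)=2 gives c_1=5, c_2=-7.

x_1(t) = -10e^(-t) + 7e^(-5t), x_2(t) = -5e^(-t) + 7e^(-5t)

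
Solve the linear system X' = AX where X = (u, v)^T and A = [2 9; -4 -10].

u(t) = -3C_1e^(-4t) - 3C_2te^(-4t) + C_2e^(-4t), v(t) = 2C_1e^(-4t) + 2C_2te^(-4t) - C_2e^(-4t)

Coefficient matrix A = [[2, 9], [-4, -10]].
Characteristic polynomial det(A - λI) = λ^2 + 8λ + 16 = 0.
Single eigenvalue λ = -4 with algebraic multiplicity 2.
Eigenvector v = (-3,2); generalized eigenvector w with (A-λI)w=v is (1,-1).
General solution: e^(-4t)[C_1·v + C_2·(t·v + w)].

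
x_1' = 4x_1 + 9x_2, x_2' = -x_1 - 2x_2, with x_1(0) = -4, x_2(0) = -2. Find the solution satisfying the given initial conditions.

Coefficient matrix A = [[4, 9], [-1, -2]].
Characteristic polynomial det(A - λI) = λ^2 - 2λ + 1 = 0.
Single eigenvalue λ = 1 with algebraic multiplicity 2.
Eigenvector v = (3,-1); generalized eigenvector w with (A-λI)w=v is (-2,1).
General solution: e^(t)[c_1·v + c_2·(t·v + w)].
Applying x_1(0)=-4, x_2(0)=-2 gives c_1=-8, c_2=-10.

x_1(t) = -30te^(t) - 4e^(t), x_2(t) = 10te^(t) - 2e^(t)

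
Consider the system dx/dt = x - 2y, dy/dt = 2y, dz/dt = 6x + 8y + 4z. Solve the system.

x(t) = K_1e^(t) - 2K_2e^(2t), y(t) = K_2e^(2t), z(t) = -2K_1e^(t) + 2K_2e^(2t) + K_3e^(4t)

Coefficient matrix A = [[1, -2, 0], [0, 2, 0], [6, 8, 4]].
det(A - λI) = 0 gives eigenvalues λ = 1, 2, 4.
For λ=1: eigenvector (1,0,-2).
For λ=2: eigenvector (-2,1,2).
For λ=4: eigenvector (0,0,1).
General solution: K_1e^(t)(1,0,-2) + K_2e^(2t)(-2,1,2) + K_3e^(4t)(0,0,1).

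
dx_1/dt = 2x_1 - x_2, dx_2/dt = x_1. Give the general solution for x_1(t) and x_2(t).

Coefficient matrix A = [[2, -1], [1, 0]].
Characteristic polynomial det(A - λI) = λ^2 - 2λ + 1 = 0.
Single eigenvalue λ = 1 with algebraic multiplicity 2.
Eigenvector v = (1,1); generalized eigenvector w with (A-λI)w=v is (2,1).
General solution: e^(t)[K_1·v + K_2·(t·v + w)].

x_1(t) = K_1e^(t) + K_2te^(t) + 2K_2e^(t), x_2(t) = K_1e^(t) + K_2te^(t) + K_2e^(t)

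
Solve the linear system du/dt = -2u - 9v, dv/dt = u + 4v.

u(t) = 3K_1e^(t) + 3K_2te^(t) - K_2e^(t), v(t) = -K_1e^(t) - K_2te^(t)

Coefficient matrix A = [[-2, -9], [1, 4]].
Characteristic polynomial det(A - λI) = λ^2 - 2λ + 1 = 0.
Single eigenvalue λ = 1 with algebraic multiplicity 2.
Eigenvector v = (3,-1); generalized eigenvector w with (A-λI)w=v is (-1,0).
General solution: e^(t)[K_1·v + K_2·(t·v + w)].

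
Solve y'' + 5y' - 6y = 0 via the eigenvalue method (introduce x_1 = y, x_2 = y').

y(t) = c_1e^(-6t) + c_2e^(t)

Let x_1 = y, x_2 = y'. Then x_1' = x_2 and x_2' = 6x_1 - 5x_2.
A = [[0,1],[6,-5]]; det(A-λI) = λ^2 + 5λ - 6.
Eigenvalues λ = -6, 1 with eigenvectors (1,-6), (1,1).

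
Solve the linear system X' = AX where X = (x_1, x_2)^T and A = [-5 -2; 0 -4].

x_1(t) = 2C_1e^(-4t) + C_2e^(-5t), x_2(t) = -C_1e^(-4t)

Coefficient matrix A = [[-5, -2], [0, -4]].
Characteristic polynomial det(A - λI) = λ^2 + 9λ + 20 = 0.
Eigenvalues λ = -4, -5.
For λ=-4: (A-λI) row 1 is [-1, -2], so an eigenvector is (2, -1).
For λ=-5: (A-λI) row 1 is [0, -2], so an eigenvector is (1, 0).
General solution: C_1e^(-4t)(2,-1) + C_2e^(-5t)(1,0).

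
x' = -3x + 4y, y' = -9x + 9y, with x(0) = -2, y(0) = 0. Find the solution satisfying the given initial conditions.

Coefficient matrix A = [[-3, 4], [-9, 9]].
Characteristic polynomial det(A - λI) = λ^2 - 6λ + 9 = 0.
Single eigenvalue λ = 3 with algebraic multiplicity 2.
Eigenvector v = (-2,-3); generalized eigenvector w with (A-λI)w=v is (-1,-2).
General solution: e^(3t)[K_1·v + K_2·(t·v + w)].
Applying x(0)=-2, y(0)=0 gives K_1=4, K_2=-6.

x(t) = 12te^(3t) - 2e^(3t), y(t) = 18te^(3t)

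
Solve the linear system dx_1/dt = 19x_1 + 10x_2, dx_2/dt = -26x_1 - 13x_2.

x_1(t) = C_1e^(3t)sin(2t) + 2C_1e^(3t)cos(2t) + 2C_2e^(3t)sin(2t) - C_2e^(3t)cos(2t), x_2(t) = -2C_1e^(3t)sin(2t) - 3C_1e^(3t)cos(2t) - 3C_2e^(3t)sin(2t) + 2C_2e^(3t)cos(2t)

Coefficient matrix A = [[19, 10], [-26, -13]].
Characteristic polynomial det(A - λI) = λ^2 - 6λ + 13 = 0.
Eigenvalues λ = 3 ± 2i (complex conjugate pair).
For λ=3+2i: an eigenvector is (2,-3) - i(1,-2) = (2 - i, -3 + 2i).
A real fundamental pair from Re and Im of e^((3+2i)t)v: X_1 = e^(3t)(cos(2t)·(2,-3) + sin(2t)·(1,-2)), X_2 = e^(3t)(sin(2t)·(2,-3) - cos(2t)·(1,-2)).
General solution: C_1X_1 + C_2X_2.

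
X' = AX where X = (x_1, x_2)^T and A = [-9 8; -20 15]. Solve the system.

Coefficient matrix A = [[-9, 8], [-20, 15]].
Characteristic polynomial det(A - λI) = λ^2 - 6λ + 25 = 0.
Eigenvalues λ = 3 ± 4i (complex conjugate pair).
For λ=3+4i: an eigenvector is (1,2) - i(1,1) = (1 - i, 2 - i).
A real fundamental pair from Re and Im of e^((3+4i)t)v: X_1 = e^(3t)(cos(4t)·(1,2) + sin(4t)·(1,1)), X_2 = e^(3t)(sin(4t)·(1,2) - cos(4t)·(1,1)).
General solution: K_1X_1 + K_2X_2.

x_1(t) = K_1e^(3t)sin(4t) + K_1e^(3t)cos(4t) + K_2e^(3t)sin(4t) - K_2e^(3t)cos(4t), x_2(t) = K_1e^(3t)sin(4t) + 2K_1e^(3t)cos(4t) + 2K_2e^(3t)sin(4t) - K_2e^(3t)cos(4t)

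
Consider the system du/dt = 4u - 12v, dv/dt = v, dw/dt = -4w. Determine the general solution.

u(t) = C_1e^(4t) + 4C_2e^(t), v(t) = C_2e^(t), w(t) = C_3e^(-4t)

Coefficient matrix A = [[4, -12, 0], [0, 1, 0], [0, 0, -4]].
det(A - λI) = 0 gives eigenvalues λ = 4, 1, -4.
For λ=4: eigenvector (1,0,0).
For λ=1: eigenvector (4,1,0).
For λ=-4: eigenvector (0,0,1).
General solution: C_1e^(4t)(1,0,0) + C_2e^(t)(4,1,0) + C_3e^(-4t)(0,0,1).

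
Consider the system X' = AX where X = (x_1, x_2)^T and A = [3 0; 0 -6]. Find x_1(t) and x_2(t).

x_1(t) = -K_2e^(3t), x_2(t) = K_1e^(-6t)

Coefficient matrix A = [[3, 0], [0, -6]].
Characteristic polynomial det(A - λI) = λ^2 + 3λ - 18 = 0.
Eigenvalues λ = -6, 3.
For λ=-6: (A-λI) row 1 is [9, 0], so an eigenvector is (0, 1).
For λ=3: (A-λI) row 2 is [0, -9], so an eigenvector is (-1, 0).
General solution: K_1e^(-6t)(0,1) + K_2e^(3t)(-1,0).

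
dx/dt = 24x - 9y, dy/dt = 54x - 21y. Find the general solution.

Coefficient matrix A = [[24, -9], [54, -21]].
Characteristic polynomial det(A - λI) = λ^2 - 3λ - 18 = 0.
Eigenvalues λ = -3, 6.
For λ=-3: (A-λI) row 1 is [27, -9], so an eigenvector is (-1, -3).
For λ=6: (A-λI) row 1 is [18, -9], so an eigenvector is (1, 2).
General solution: K_1e^(-3t)(-1,-3) + K_2e^(6t)(1,2).

x(t) = -K_1e^(-3t) + K_2e^(6t), y(t) = -3K_1e^(-3t) + 2K_2e^(6t)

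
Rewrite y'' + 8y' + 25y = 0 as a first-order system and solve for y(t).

y(t) = K_1e^(-4t)cos(3t) + K_2e^(-4t)sin(3t)

Let x_1 = y, x_2 = y'. Then x_1' = x_2 and x_2' = -25x_1 - 8x_2.
A = [[0,1],[-25,-8]]; det(A-λI) = λ^2 + 8λ + 25.
Eigenvalues λ = -4 ± 3i.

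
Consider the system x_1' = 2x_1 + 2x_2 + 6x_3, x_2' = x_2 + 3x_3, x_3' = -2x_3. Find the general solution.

Coefficient matrix A = [[2, 2, 6], [0, 1, 3], [0, 0, -2]].
det(A - λI) = 0 gives eigenvalues λ = 2, -2, 1.
For λ=2: eigenvector (1,0,0).
For λ=-2: eigenvector (-1,-1,1).
For λ=1: eigenvector (-2,1,0).
General solution: c_1e^(2t)(1,0,0) + c_2e^(-2t)(-1,-1,1) + c_3e^(t)(-2,1,0).

x_1(t) = c_1e^(2t) - c_2e^(-2t) - 2c_3e^(t), x_2(t) = -c_2e^(-2t) + c_3e^(t), x_3(t) = c_2e^(-2t)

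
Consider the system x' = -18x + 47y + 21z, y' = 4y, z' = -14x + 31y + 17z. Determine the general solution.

x(t) = 3c_1e^(-4t) + c_2e^(3t) + 5c_3e^(4t), y(t) = c_3e^(4t), z(t) = 2c_1e^(-4t) + c_2e^(3t) + 3c_3e^(4t)

Coefficient matrix A = [[-18, 47, 21], [0, 4, 0], [-14, 31, 17]].
det(A - λI) = 0 gives eigenvalues λ = -4, 3, 4.
For λ=-4: eigenvector (3,0,2).
For λ=3: eigenvector (1,0,1).
For λ=4: eigenvector (5,1,3).
General solution: c_1e^(-4t)(3,0,2) + c_2e^(3t)(1,0,1) + c_3e^(4t)(5,1,3).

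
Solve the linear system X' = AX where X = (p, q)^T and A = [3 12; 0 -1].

p(t) = 3C_1e^(-t) - C_2e^(3t), q(t) = -C_1e^(-t)

Coefficient matrix A = [[3, 12], [0, -1]].
Characteristic polynomial det(A - λI) = λ^2 - 2λ - 3 = 0.
Eigenvalues λ = -1, 3.
For λ=-1: (A-λI) row 1 is [4, 12], so an eigenvector is (3, -1).
For λ=3: (A-λI) row 1 is [0, 12], so an eigenvector is (-1, 0).
General solution: C_1e^(-t)(3,-1) + C_2e^(3t)(-1,0).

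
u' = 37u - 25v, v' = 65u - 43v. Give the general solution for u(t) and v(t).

u(t) = -2c_1e^(-3t)sin(5t) + c_1e^(-3t)cos(5t) + c_2e^(-3t)sin(5t) + 2c_2e^(-3t)cos(5t), v(t) = -3c_1e^(-3t)sin(5t) + 2c_1e^(-3t)cos(5t) + 2c_2e^(-3t)sin(5t) + 3c_2e^(-3t)cos(5t)

Coefficient matrix A = [[37, -25], [65, -43]].
Characteristic polynomial det(A - λI) = λ^2 + 6λ + 34 = 0.
Eigenvalues λ = -3 ± 5i (complex conjugate pair).
For λ=-3+5i: an eigenvector is (1,2) - i(-2,-3) = (1 + 2i, 2 + 3i).
A real fundamental pair from Re and Im of e^((-3+5i)t)v: X_1 = e^(-3t)(cos(5t)·(1,2) + sin(5t)·(-2,-3)), X_2 = e^(-3t)(sin(5t)·(1,2) - cos(5t)·(-2,-3)).
General solution: c_1X_1 + c_2X_2.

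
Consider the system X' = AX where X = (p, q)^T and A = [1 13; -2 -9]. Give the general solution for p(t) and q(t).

p(t) = -3C_1e^(-4t)sin(t) + 2C_1e^(-4t)cos(t) + 2C_2e^(-4t)sin(t) + 3C_2e^(-4t)cos(t), q(t) = C_1e^(-4t)sin(t) - C_1e^(-4t)cos(t) - C_2e^(-4t)sin(t) - C_2e^(-4t)cos(t)

Coefficient matrix A = [[1, 13], [-2, -9]].
Characteristic polynomial det(A - λI) = λ^2 + 8λ + 17 = 0.
Eigenvalues λ = -4 ± i (complex conjugate pair).
For λ=-4+i: an eigenvector is (2,-1) - i(-3,1) = (2 + 3i, -1 - i).
A real fundamental pair from Re and Im of e^((-4+i)t)v: X_1 = e^(-4t)(cos(t)·(2,-1) + sin(t)·(-3,1)), X_2 = e^(-4t)(sin(t)·(2,-1) - cos(t)·(-3,1)).
General solution: C_1X_1 + C_2X_2.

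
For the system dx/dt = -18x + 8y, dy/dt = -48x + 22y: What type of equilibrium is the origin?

A = [[-18,8],[-48,22]]; det(A-λI) = λ^2 - 4λ - 12.
λ = -2, 6: opposite signs.

saddle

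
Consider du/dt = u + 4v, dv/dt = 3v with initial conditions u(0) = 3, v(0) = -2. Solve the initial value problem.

Coefficient matrix A = [[1, 4], [0, 3]].
Characteristic polynomial det(A - λI) = λ^2 - 4λ + 3 = 0.
Eigenvalues λ = 1, 3.
For λ=1: (A-λI) row 1 is [0, 4], so an eigenvector is (-1, 0).
For λ=3: (A-λI) row 1 is [-2, 4], so an eigenvector is (-2, -1).
General solution: c_1e^(t)(-1,0) + c_2e^(3t)(-2,-1).
Applying u(0)=3, v(0)=-2 gives c_1=-7, c_2=2.

u(t) = -4e^(3t) + 7e^(t), v(t) = -2e^(3t)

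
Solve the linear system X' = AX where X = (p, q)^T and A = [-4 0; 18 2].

Coefficient matrix A = [[-4, 0], [18, 2]].
Characteristic polynomial det(A - λI) = λ^2 + 2λ - 8 = 0.
Eigenvalues λ = -4, 2.
For λ=-4: (A-λI) row 2 is [18, 6], so an eigenvector is (-1, 3).
For λ=2: (A-λI) row 1 is [-6, 0], so an eigenvector is (0, 1).
General solution: C_1e^(-4t)(-1,3) + C_2e^(2t)(0,1).

p(t) = -C_1e^(-4t), q(t) = 3C_1e^(-4t) + C_2e^(2t)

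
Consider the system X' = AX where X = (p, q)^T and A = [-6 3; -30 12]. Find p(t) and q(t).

Coefficient matrix A = [[-6, 3], [-30, 12]].
Characteristic polynomial det(A - λI) = λ^2 - 6λ + 18 = 0.
Eigenvalues λ = 3 ± 3i (complex conjugate pair).
For λ=3+3i: an eigenvector is (0,-1) - i(-1,-3) = (0 + i, -1 + 3i).
A real fundamental pair from Re and Im of e^((3+3i)t)v: X_1 = e^(3t)(cos(3t)·(0,-1) + sin(3t)·(-1,-3)), X_2 = e^(3t)(sin(3t)·(0,-1) - cos(3t)·(-1,-3)).
General solution: K_1X_1 + K_2X_2.

p(t) = -K_1e^(3t)sin(3t) + K_2e^(3t)cos(3t), q(t) = -3K_1e^(3t)sin(3t) - K_1e^(3t)cos(3t) - K_2e^(3t)sin(3t) + 3K_2e^(3t)cos(3t)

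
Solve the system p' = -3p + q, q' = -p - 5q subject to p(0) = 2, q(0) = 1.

Coefficient matrix A = [[-3, 1], [-1, -5]].
Characteristic polynomial det(A - λI) = λ^2 + 8λ + 16 = 0.
Single eigenvalue λ = -4 with algebraic multiplicity 2.
Eigenvector v = (1,-1); generalized eigenvector w with (A-λI)w=v is (-2,3).
General solution: e^(-4t)[C_1·v + C_2·(t·v + w)].
Applying p(0)=2, q(0)=1 gives C_1=8, C_2=3.

p(t) = 3te^(-4t) + 2e^(-4t), q(t) = -3te^(-4t) + e^(-4t)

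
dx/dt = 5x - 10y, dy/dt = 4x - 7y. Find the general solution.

x(t) = -2c_1e^(-t)sin(2t) + c_1e^(-t)cos(2t) + c_2e^(-t)sin(2t) + 2c_2e^(-t)cos(2t), y(t) = -c_1e^(-t)sin(2t) + c_1e^(-t)cos(2t) + c_2e^(-t)sin(2t) + c_2e^(-t)cos(2t)

Coefficient matrix A = [[5, -10], [4, -7]].
Characteristic polynomial det(A - λI) = λ^2 + 2λ + 5 = 0.
Eigenvalues λ = -1 ± 2i (complex conjugate pair).
For λ=-1+2i: an eigenvector is (1,1) - i(-2,-1) = (1 + 2i, 1 + i).
A real fundamental pair from Re and Im of e^((-1+2i)t)v: X_1 = e^(-t)(cos(2t)·(1,1) + sin(2t)·(-2,-1)), X_2 = e^(-t)(sin(2t)·(1,1) - cos(2t)·(-2,-1)).
General solution: c_1X_1 + c_2X_2.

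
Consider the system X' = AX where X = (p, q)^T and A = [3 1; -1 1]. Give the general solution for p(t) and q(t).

Coefficient matrix A = [[3, 1], [-1, 1]].
Characteristic polynomial det(A - λI) = λ^2 - 4λ + 4 = 0.
Single eigenvalue λ = 2 with algebraic multiplicity 2.
Eigenvector v = (-1,1); generalized eigenvector w with (A-λI)w=v is (-2,1).
General solution: e^(2t)[C_1·v + C_2·(t·v + w)].

p(t) = -C_1e^(2t) - C_2te^(2t) - 2C_2e^(2t), q(t) = C_1e^(2t) + C_2te^(2t) + C_2e^(2t)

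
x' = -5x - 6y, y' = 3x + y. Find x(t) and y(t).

x(t) = -C_1e^(-2t)sin(3t) - C_1e^(-2t)cos(3t) - C_2e^(-2t)sin(3t) + C_2e^(-2t)cos(3t), y(t) = C_1e^(-2t)cos(3t) + C_2e^(-2t)sin(3t)

Coefficient matrix A = [[-5, -6], [3, 1]].
Characteristic polynomial det(A - λI) = λ^2 + 4λ + 13 = 0.
Eigenvalues λ = -2 ± 3i (complex conjugate pair).
For λ=-2+3i: an eigenvector is (-1,1) - i(-1,0) = (-1 + i, 1).
A real fundamental pair from Re and Im of e^((-2+3i)t)v: X_1 = e^(-2t)(cos(3t)·(-1,1) + sin(3t)·(-1,0)), X_2 = e^(-2t)(sin(3t)·(-1,1) - cos(3t)·(-1,0)).
General solution: C_1X_1 + C_2X_2.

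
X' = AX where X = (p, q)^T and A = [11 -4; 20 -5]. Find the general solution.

p(t) = K_1e^(3t)sin(4t) - K_2e^(3t)cos(4t), q(t) = 2K_1e^(3t)sin(4t) - K_1e^(3t)cos(4t) - K_2e^(3t)sin(4t) - 2K_2e^(3t)cos(4t)

Coefficient matrix A = [[11, -4], [20, -5]].
Characteristic polynomial det(A - λI) = λ^2 - 6λ + 25 = 0.
Eigenvalues λ = 3 ± 4i (complex conjugate pair).
For λ=3+4i: an eigenvector is (0,-1) - i(1,2) = (0 - i, -1 - 2i).
A real fundamental pair from Re and Im of e^((3+4i)t)v: X_1 = e^(3t)(cos(4t)·(0,-1) + sin(4t)·(1,2)), X_2 = e^(3t)(sin(4t)·(0,-1) - cos(4t)·(1,2)).
General solution: K_1X_1 + K_2X_2.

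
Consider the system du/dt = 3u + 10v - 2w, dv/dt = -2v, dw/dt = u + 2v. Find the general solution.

u(t) = -K_1e^(t) - 2K_2e^(-2t) + 2K_3e^(2t), v(t) = K_2e^(-2t), w(t) = -K_1e^(t) + K_3e^(2t)

Coefficient matrix A = [[3, 10, -2], [0, -2, 0], [1, 2, 0]].
det(A - λI) = 0 gives eigenvalues λ = 1, -2, 2.
For λ=1: eigenvector (-1,0,-1).
For λ=-2: eigenvector (-2,1,0).
For λ=2: eigenvector (2,0,1).
General solution: K_1e^(t)(-1,0,-1) + K_2e^(-2t)(-2,1,0) + K_3e^(2t)(2,0,1).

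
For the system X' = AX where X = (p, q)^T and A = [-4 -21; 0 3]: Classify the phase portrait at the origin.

saddle

A = [[-4,-21],[0,3]]; det(A-λI) = λ^2 + λ - 12.
λ = -4, 3: opposite signs.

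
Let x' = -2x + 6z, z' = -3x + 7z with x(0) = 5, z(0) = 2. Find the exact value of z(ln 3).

-72

A = [[-2,6],[-3,7]]; eigenvalues λ = 1, 4.
Eigenvectors: (2,1) for λ=1, (-1,-1) for λ=4.
From the initial condition, c_1 = 3, c_2 = 1.
z(ln 3) = (3)(3^1)(1) + (1)(3^4)(-1) = -72.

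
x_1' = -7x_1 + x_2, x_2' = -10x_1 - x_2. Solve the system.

x_1(t) = -K_1e^(-4t)cos(t) - K_2e^(-4t)sin(t), x_2(t) = K_1e^(-4t)sin(t) - 3K_1e^(-4t)cos(t) - 3K_2e^(-4t)sin(t) - K_2e^(-4t)cos(t)

Coefficient matrix A = [[-7, 1], [-10, -1]].
Characteristic polynomial det(A - λI) = λ^2 + 8λ + 17 = 0.
Eigenvalues λ = -4 ± i (complex conjugate pair).
For λ=-4+i: an eigenvector is (-1,-3) - i(0,1) = (-1, -3 - i).
A real fundamental pair from Re and Im of e^((-4+i)t)v: X_1 = e^(-4t)(cos(t)·(-1,-3) + sin(t)·(0,1)), X_2 = e^(-4t)(sin(t)·(-1,-3) - cos(t)·(0,1)).
General solution: K_1X_1 + K_2X_2.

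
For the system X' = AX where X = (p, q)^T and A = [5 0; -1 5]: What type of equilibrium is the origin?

unstable improper node

A = [[5,0],[-1,5]]; det(A-λI) = λ^2 - 10λ + 25.
repeated λ = 5 with a single eigenvector.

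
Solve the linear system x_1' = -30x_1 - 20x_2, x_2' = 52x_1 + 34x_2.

x_1(t) = -2c_1e^(2t)sin(4t) - c_1e^(2t)cos(4t) - c_2e^(2t)sin(4t) + 2c_2e^(2t)cos(4t), x_2(t) = 3c_1e^(2t)sin(4t) + 2c_1e^(2t)cos(4t) + 2c_2e^(2t)sin(4t) - 3c_2e^(2t)cos(4t)

Coefficient matrix A = [[-30, -20], [52, 34]].
Characteristic polynomial det(A - λI) = λ^2 - 4λ + 20 = 0.
Eigenvalues λ = 2 ± 4i (complex conjugate pair).
For λ=2+4i: an eigenvector is (-1,2) - i(-2,3) = (-1 + 2i, 2 - 3i).
A real fundamental pair from Re and Im of e^((2+4i)t)v: X_1 = e^(2t)(cos(4t)·(-1,2) + sin(4t)·(-2,3)), X_2 = e^(2t)(sin(4t)·(-1,2) - cos(4t)·(-2,3)).
General solution: c_1X_1 + c_2X_2.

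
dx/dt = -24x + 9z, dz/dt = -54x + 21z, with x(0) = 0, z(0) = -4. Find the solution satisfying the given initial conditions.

x(t) = -4e^(3t) + 4e^(-6t), z(t) = -12e^(3t) + 8e^(-6t)

Coefficient matrix A = [[-24, 9], [-54, 21]].
Characteristic polynomial det(A - λI) = λ^2 + 3λ - 18 = 0.
Eigenvalues λ = -6, 3.
For λ=-6: (A-λI) row 1 is [-18, 9], so an eigenvector is (1, 2).
For λ=3: (A-λI) row 1 is [-27, 9], so an eigenvector is (1, 3).
General solution: C_1e^(-6t)(1,2) + C_2e^(3t)(1,3).
Applying x(0)=0, z(0)=-4 gives C_1=4, C_2=-4.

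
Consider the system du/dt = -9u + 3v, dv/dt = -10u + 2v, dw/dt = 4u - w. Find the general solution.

Coefficient matrix A = [[-9, 3, 0], [-10, 2, 0], [4, 0, -1]].
det(A - λI) = 0 gives eigenvalues λ = -4, -3, -1.
For λ=-4: eigenvector (-3,-5,4).
For λ=-3: eigenvector (-1,-2,2).
For λ=-1: eigenvector (0,0,1).
General solution: K_1e^(-4t)(-3,-5,4) + K_2e^(-3t)(-1,-2,2) + K_3e^(-t)(0,0,1).

u(t) = -3K_1e^(-4t) - K_2e^(-3t), v(t) = -5K_1e^(-4t) - 2K_2e^(-3t), w(t) = 4K_1e^(-4t) + 2K_2e^(-3t) + K_3e^(-t)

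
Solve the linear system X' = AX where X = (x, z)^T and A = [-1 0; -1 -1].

x(t) = -C_2e^(-t), z(t) = C_1e^(-t) + C_2te^(-t) - C_2e^(-t)

Coefficient matrix A = [[-1, 0], [-1, -1]].
Characteristic polynomial det(A - λI) = λ^2 + 2λ + 1 = 0.
Single eigenvalue λ = -1 with algebraic multiplicity 2.
Eigenvector v = (0,1); generalized eigenvector w with (A-λI)w=v is (-1,-1).
General solution: e^(-t)[C_1·v + C_2·(t·v + w)].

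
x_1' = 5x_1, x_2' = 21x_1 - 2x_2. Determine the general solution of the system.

x_1(t) = c_2e^(5t), x_2(t) = c_1e^(-2t) + 3c_2e^(5t)

Coefficient matrix A = [[5, 0], [21, -2]].
Characteristic polynomial det(A - λI) = λ^2 - 3λ - 10 = 0.
Eigenvalues λ = -2, 5.
For λ=-2: (A-λI) row 1 is [7, 0], so an eigenvector is (0, 1).
For λ=5: (A-λI) row 2 is [21, -7], so an eigenvector is (1, 3).
General solution: c_1e^(-2t)(0,1) + c_2e^(5t)(1,3).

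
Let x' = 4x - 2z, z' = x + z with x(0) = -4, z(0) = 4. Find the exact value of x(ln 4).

-832

A = [[4,-2],[1,1]]; eigenvalues λ = 2, 3.
Eigenvectors: (-1,-1) for λ=2, (-2,-1) for λ=3.
From the initial condition, c_1 = -12, c_2 = 8.
x(ln 4) = (-12)(4^2)(-1) + (8)(4^3)(-2) = -832.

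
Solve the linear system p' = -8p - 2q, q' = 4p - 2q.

p(t) = C_1e^(-4t) - C_2e^(-6t), q(t) = -2C_1e^(-4t) + C_2e^(-6t)

Coefficient matrix A = [[-8, -2], [4, -2]].
Characteristic polynomial det(A - λI) = λ^2 + 10λ + 24 = 0.
Eigenvalues λ = -4, -6.
For λ=-4: (A-λI) row 1 is [-4, -2], so an eigenvector is (1, -2).
For λ=-6: (A-λI) row 1 is [-2, -2], so an eigenvector is (-1, 1).
General solution: C_1e^(-4t)(1,-2) + C_2e^(-6t)(-1,1).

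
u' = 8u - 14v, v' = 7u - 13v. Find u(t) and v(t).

u(t) = 2K_1e^(t) + K_2e^(-6t), v(t) = K_1e^(t) + K_2e^(-6t)

Coefficient matrix A = [[8, -14], [7, -13]].
Characteristic polynomial det(A - λI) = λ^2 + 5λ - 6 = 0.
Eigenvalues λ = 1, -6.
For λ=1: (A-λI) row 1 is [7, -14], so an eigenvector is (2, 1).
For λ=-6: (A-λI) row 1 is [14, -14], so an eigenvector is (1, 1).
General solution: K_1e^(t)(2,1) + K_2e^(-6t)(1,1).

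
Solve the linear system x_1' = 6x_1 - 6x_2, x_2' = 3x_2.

Coefficient matrix A = [[6, -6], [0, 3]].
Characteristic polynomial det(A - λI) = λ^2 - 9λ + 18 = 0.
Eigenvalues λ = 3, 6.
For λ=3: (A-λI) row 1 is [3, -6], so an eigenvector is (2, 1).
For λ=6: (A-λI) row 1 is [0, -6], so an eigenvector is (-1, 0).
General solution: K_1e^(3t)(2,1) + K_2e^(6t)(-1,0).

x_1(t) = 2K_1e^(3t) - K_2e^(6t), x_2(t) = K_1e^(3t)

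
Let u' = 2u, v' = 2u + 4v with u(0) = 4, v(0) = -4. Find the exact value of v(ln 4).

A = [[2,0],[2,4]]; eigenvalues λ = 2, 4.
Eigenvectors: (1,-1) for λ=2, (0,1) for λ=4.
From the initial condition, c_1 = 4, c_2 = 0.
v(ln 4) = (4)(4^2)(-1) + (0)(4^4)(1) = -64.

-64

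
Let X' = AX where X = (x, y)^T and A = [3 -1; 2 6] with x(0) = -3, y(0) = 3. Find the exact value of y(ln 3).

A = [[3,-1],[2,6]]; eigenvalues λ = 4, 5.
Eigenvectors: (1,-1) for λ=4, (1,-2) for λ=5.
From the initial condition, c_1 = -3, c_2 = 0.
y(ln 3) = (-3)(3^4)(-1) + (0)(3^5)(-2) = 243.

243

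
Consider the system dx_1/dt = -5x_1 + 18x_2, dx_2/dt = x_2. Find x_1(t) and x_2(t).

x_1(t) = K_1e^(-5t) + 3K_2e^(t), x_2(t) = K_2e^(t)

Coefficient matrix A = [[-5, 18], [0, 1]].
Characteristic polynomial det(A - λI) = λ^2 + 4λ - 5 = 0.
Eigenvalues λ = -5, 1.
For λ=-5: (A-λI) row 1 is [0, 18], so an eigenvector is (1, 0).
For λ=1: (A-λI) row 1 is [-6, 18], so an eigenvector is (3, 1).
General solution: K_1e^(-5t)(1,0) + K_2e^(t)(3,1).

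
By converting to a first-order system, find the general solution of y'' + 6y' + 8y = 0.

y(t) = C_1e^(-2t) + C_2e^(-4t)

Let x_1 = y, x_2 = y'. Then x_1' = x_2 and x_2' = -8x_1 - 6x_2.
A = [[0,1],[-8,-6]]; det(A-λI) = λ^2 + 6λ + 8.
Eigenvalues λ = -2, -4 with eigenvectors (1,-2), (1,-4).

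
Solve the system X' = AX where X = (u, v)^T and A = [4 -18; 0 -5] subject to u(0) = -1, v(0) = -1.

Coefficient matrix A = [[4, -18], [0, -5]].
Characteristic polynomial det(A - λI) = λ^2 + λ - 20 = 0.
Eigenvalues λ = -5, 4.
For λ=-5: (A-λI) row 1 is [9, -18], so an eigenvector is (2, 1).
For λ=4: (A-λI) row 1 is [0, -18], so an eigenvector is (-1, 0).
General solution: K_1e^(-5t)(2,1) + K_2e^(4t)(-1,0).
Applying u(0)=-1, v(0)=-1 gives K_1=-1, K_2=-1.

u(t) = e^(4t) - 2e^(-5t), v(t) = -e^(-5t)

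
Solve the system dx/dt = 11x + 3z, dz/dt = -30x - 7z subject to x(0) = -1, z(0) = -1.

x(t) = -4e^(2t)sin(3t) - e^(2t)cos(3t), z(t) = 13e^(2t)sin(3t) - e^(2t)cos(3t)

Coefficient matrix A = [[11, 3], [-30, -7]].
Characteristic polynomial det(A - λI) = λ^2 - 4λ + 13 = 0.
Eigenvalues λ = 2 ± 3i (complex conjugate pair).
For λ=2+3i: an eigenvector is (0,-1) - i(-1,3) = (0 + i, -1 - 3i).
A real fundamental pair from Re and Im of e^((2+3i)t)v: X_1 = e^(2t)(cos(3t)·(0,-1) + sin(3t)·(-1,3)), X_2 = e^(2t)(sin(3t)·(0,-1) - cos(3t)·(-1,3)).
General solution: C_1X_1 + C_2X_2.
Applying x(0)=-1, z(0)=-1 gives C_1=4, C_2=-1.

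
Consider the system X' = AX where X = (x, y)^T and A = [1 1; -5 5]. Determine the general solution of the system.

Coefficient matrix A = [[1, 1], [-5, 5]].
Characteristic polynomial det(A - λI) = λ^2 - 6λ + 10 = 0.
Eigenvalues λ = 3 ± i (complex conjugate pair).
For λ=3+i: an eigenvector is (-1,-2) - i(0,1) = (-1, -2 - i).
A real fundamental pair from Re and Im of e^((3+i)t)v: X_1 = e^(3t)(cos(t)·(-1,-2) + sin(t)·(0,1)), X_2 = e^(3t)(sin(t)·(-1,-2) - cos(t)·(0,1)).
General solution: C_1X_1 + C_2X_2.

x(t) = -C_1e^(3t)cos(t) - C_2e^(3t)sin(t), y(t) = C_1e^(3t)sin(t) - 2C_1e^(3t)cos(t) - 2C_2e^(3t)sin(t) - C_2e^(3t)cos(t)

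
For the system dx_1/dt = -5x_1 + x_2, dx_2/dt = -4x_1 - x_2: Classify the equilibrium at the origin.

A = [[-5,1],[-4,-1]]; det(A-λI) = λ^2 + 6λ + 9.
repeated λ = -3 with a single eigenvector.

stable improper node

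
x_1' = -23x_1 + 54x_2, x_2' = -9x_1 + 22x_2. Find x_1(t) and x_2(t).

Coefficient matrix A = [[-23, 54], [-9, 22]].
Characteristic polynomial det(A - λI) = λ^2 + λ - 20 = 0.
Eigenvalues λ = 4, -5.
For λ=4: (A-λI) row 1 is [-27, 54], so an eigenvector is (-2, -1).
For λ=-5: (A-λI) row 1 is [-18, 54], so an eigenvector is (3, 1).
General solution: C_1e^(4t)(-2,-1) + C_2e^(-5t)(3,1).

x_1(t) = -2C_1e^(4t) + 3C_2e^(-5t), x_2(t) = -C_1e^(4t) + C_2e^(-5t)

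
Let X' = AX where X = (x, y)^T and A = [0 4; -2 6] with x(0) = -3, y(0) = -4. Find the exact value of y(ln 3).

-396

A = [[0,4],[-2,6]]; eigenvalues λ = 4, 2.
Eigenvectors: (1,1) for λ=4, (-2,-1) for λ=2.
From the initial condition, c_1 = -5, c_2 = -1.
y(ln 3) = (-5)(3^4)(1) + (-1)(3^2)(-1) = -396.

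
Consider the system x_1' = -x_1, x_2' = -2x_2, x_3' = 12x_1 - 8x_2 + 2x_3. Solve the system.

Coefficient matrix A = [[-1, 0, 0], [0, -2, 0], [12, -8, 2]].
det(A - λI) = 0 gives eigenvalues λ = 2, -2, -1.
For λ=2: eigenvector (0,0,1).
For λ=-2: eigenvector (0,1,2).
For λ=-1: eigenvector (1,0,-4).
General solution: c_1e^(2t)(0,0,1) + c_2e^(-2t)(0,1,2) + c_3e^(-t)(1,0,-4).

x_1(t) = c_3e^(-t), x_2(t) = c_2e^(-2t), x_3(t) = c_1e^(2t) + 2c_2e^(-2t) - 4c_3e^(-t)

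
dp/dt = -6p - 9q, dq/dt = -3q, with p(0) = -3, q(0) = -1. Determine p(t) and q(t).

Coefficient matrix A = [[-6, -9], [0, -3]].
Characteristic polynomial det(A - λI) = λ^2 + 9λ + 18 = 0.
Eigenvalues λ = -6, -3.
For λ=-6: (A-λI) row 1 is [0, -9], so an eigenvector is (1, 0).
For λ=-3: (A-λI) row 1 is [-3, -9], so an eigenvector is (-3, 1).
General solution: C_1e^(-6t)(1,0) + C_2e^(-3t)(-3,1).
Applying p(0)=-3, q(0)=-1 gives C_1=-6, C_2=-1.

p(t) = 3e^(-3t) - 6e^(-6t), q(t) = -e^(-3t)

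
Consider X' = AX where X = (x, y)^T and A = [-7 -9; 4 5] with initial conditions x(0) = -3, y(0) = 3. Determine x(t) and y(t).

Coefficient matrix A = [[-7, -9], [4, 5]].
Characteristic polynomial det(A - λI) = λ^2 + 2λ + 1 = 0.
Single eigenvalue λ = -1 with algebraic multiplicity 2.
Eigenvector v = (3,-2); generalized eigenvector w with (A-λI)w=v is (-2,1).
General solution: e^(-t)[c_1·v + c_2·(t·v + w)].
Applying x(0)=-3, y(0)=3 gives c_1=-3, c_2=-3.

x(t) = -9te^(-t) - 3e^(-t), y(t) = 6te^(-t) + 3e^(-t)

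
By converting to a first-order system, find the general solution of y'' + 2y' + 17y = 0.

Let x_1 = y, x_2 = y'. Then x_1' = x_2 and x_2' = -17x_1 - 2x_2.
A = [[0,1],[-17,-2]]; det(A-λI) = λ^2 + 2λ + 17.
Eigenvalues λ = -1 ± 4i.

y(t) = C_1e^(-t)cos(4t) + C_2e^(-t)sin(4t)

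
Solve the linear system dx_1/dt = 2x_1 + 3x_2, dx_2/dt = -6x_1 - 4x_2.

x_1(t) = -c_1e^(-t)sin(3t) + c_2e^(-t)cos(3t), x_2(t) = c_1e^(-t)sin(3t) - c_1e^(-t)cos(3t) - c_2e^(-t)sin(3t) - c_2e^(-t)cos(3t)

Coefficient matrix A = [[2, 3], [-6, -4]].
Characteristic polynomial det(A - λI) = λ^2 + 2λ + 10 = 0.
Eigenvalues λ = -1 ± 3i (complex conjugate pair).
For λ=-1+3i: an eigenvector is (0,-1) - i(-1,1) = (0 + i, -1 - i).
A real fundamental pair from Re and Im of e^((-1+3i)t)v: X_1 = e^(-t)(cos(3t)·(0,-1) + sin(3t)·(-1,1)), X_2 = e^(-t)(sin(3t)·(0,-1) - cos(3t)·(-1,1)).
General solution: c_1X_1 + c_2X_2.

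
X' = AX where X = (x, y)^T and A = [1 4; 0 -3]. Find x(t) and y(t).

x(t) = C_1e^(t) + C_2e^(-3t), y(t) = -C_2e^(-3t)

Coefficient matrix A = [[1, 4], [0, -3]].
Characteristic polynomial det(A - λI) = λ^2 + 2λ - 3 = 0.
Eigenvalues λ = 1, -3.
For λ=1: (A-λI) row 1 is [0, 4], so an eigenvector is (1, 0).
For λ=-3: (A-λI) row 1 is [4, 4], so an eigenvector is (1, -1).
General solution: C_1e^(t)(1,0) + C_2e^(-3t)(1,-1).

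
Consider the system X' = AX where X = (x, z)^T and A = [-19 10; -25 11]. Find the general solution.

Coefficient matrix A = [[-19, 10], [-25, 11]].
Characteristic polynomial det(A - λI) = λ^2 + 8λ + 41 = 0.
Eigenvalues λ = -4 ± 5i (complex conjugate pair).
For λ=-4+5i: an eigenvector is (1,1) - i(-1,-2) = (1 + i, 1 + 2i).
A real fundamental pair from Re and Im of e^((-4+5i)t)v: X_1 = e^(-4t)(cos(5t)·(1,1) + sin(5t)·(-1,-2)), X_2 = e^(-4t)(sin(5t)·(1,1) - cos(5t)·(-1,-2)).
General solution: c_1X_1 + c_2X_2.

x(t) = -c_1e^(-4t)sin(5t) + c_1e^(-4t)cos(5t) + c_2e^(-4t)sin(5t) + c_2e^(-4t)cos(5t), z(t) = -2c_1e^(-4t)sin(5t) + c_1e^(-4t)cos(5t) + c_2e^(-4t)sin(5t) + 2c_2e^(-4t)cos(5t)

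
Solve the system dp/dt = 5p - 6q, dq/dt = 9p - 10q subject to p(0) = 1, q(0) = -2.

Coefficient matrix A = [[5, -6], [9, -10]].
Characteristic polynomial det(A - λI) = λ^2 + 5λ + 4 = 0.
Eigenvalues λ = -1, -4.
For λ=-1: (A-λI) row 1 is [6, -6], so an eigenvector is (-1, -1).
For λ=-4: (A-λI) row 1 is [9, -6], so an eigenvector is (2, 3).
General solution: c_1e^(-t)(-1,-1) + c_2e^(-4t)(2,3).
Applying p(0)=1, q(0)=-2 gives c_1=-7, c_2=-3.

p(t) = 7e^(-t) - 6e^(-4t), q(t) = 7e^(-t) - 9e^(-4t)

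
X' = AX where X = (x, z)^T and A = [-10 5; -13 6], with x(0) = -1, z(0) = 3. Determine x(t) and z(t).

x(t) = 23e^(-2t)sin(t) - e^(-2t)cos(t), z(t) = 37e^(-2t)sin(t) + 3e^(-2t)cos(t)

Coefficient matrix A = [[-10, 5], [-13, 6]].
Characteristic polynomial det(A - λI) = λ^2 + 4λ + 5 = 0.
Eigenvalues λ = -2 ± i (complex conjugate pair).
For λ=-2+i: an eigenvector is (-2,-3) - i(1,2) = (-2 - i, -3 - 2i).
A real fundamental pair from Re and Im of e^((-2+i)t)v: X_1 = e^(-2t)(cos(t)·(-2,-3) + sin(t)·(1,2)), X_2 = e^(-2t)(sin(t)·(-2,-3) - cos(t)·(1,2)).
General solution: c_1X_1 + c_2X_2.
Applying x(0)=-1, z(0)=3 gives c_1=5, c_2=-9.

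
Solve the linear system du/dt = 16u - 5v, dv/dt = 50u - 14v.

Coefficient matrix A = [[16, -5], [50, -14]].
Characteristic polynomial det(A - λI) = λ^2 - 2λ + 26 = 0.
Eigenvalues λ = 1 ± 5i (complex conjugate pair).
For λ=1+5i: an eigenvector is (-1,-3) - i(0,-1) = (-1, -3 + i).
A real fundamental pair from Re and Im of e^((1+5i)t)v: X_1 = e^(t)(cos(5t)·(-1,-3) + sin(5t)·(0,-1)), X_2 = e^(t)(sin(5t)·(-1,-3) - cos(5t)·(0,-1)).
General solution: c_1X_1 + c_2X_2.

u(t) = -c_1e^(t)cos(5t) - c_2e^(t)sin(5t), v(t) = -c_1e^(t)sin(5t) - 3c_1e^(t)cos(5t) - 3c_2e^(t)sin(5t) + c_2e^(t)cos(5t)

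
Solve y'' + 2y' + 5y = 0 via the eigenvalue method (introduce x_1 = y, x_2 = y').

Let x_1 = y, x_2 = y'. Then x_1' = x_2 and x_2' = -5x_1 - 2x_2.
A = [[0,1],[-5,-2]]; det(A-λI) = λ^2 + 2λ + 5.
Eigenvalues λ = -1 ± 2i.

y(t) = c_1e^(-t)cos(2t) + c_2e^(-t)sin(2t)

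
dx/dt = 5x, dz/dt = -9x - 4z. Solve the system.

Coefficient matrix A = [[5, 0], [-9, -4]].
Characteristic polynomial det(A - λI) = λ^2 - λ - 20 = 0.
Eigenvalues λ = 5, -4.
For λ=5: (A-λI) row 2 is [-9, -9], so an eigenvector is (-1, 1).
For λ=-4: (A-λI) row 1 is [9, 0], so an eigenvector is (0, -1).
General solution: c_1e^(5t)(-1,1) + c_2e^(-4t)(0,-1).

x(t) = -c_1e^(5t), z(t) = c_1e^(5t) - c_2e^(-4t)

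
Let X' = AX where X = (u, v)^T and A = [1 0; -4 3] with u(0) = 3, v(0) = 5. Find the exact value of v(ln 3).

A = [[1,0],[-4,3]]; eigenvalues λ = 3, 1.
Eigenvectors: (0,-1) for λ=3, (-1,-2) for λ=1.
From the initial condition, c_1 = 1, c_2 = -3.
v(ln 3) = (1)(3^3)(-1) + (-3)(3^1)(-2) = -9.

-9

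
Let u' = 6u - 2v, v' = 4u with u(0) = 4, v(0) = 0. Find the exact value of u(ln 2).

A = [[6,-2],[4,0]]; eigenvalues λ = 2, 4.
Eigenvectors: (1,2) for λ=2, (1,1) for λ=4.
From the initial condition, c_1 = -4, c_2 = 8.
u(ln 2) = (-4)(2^2)(1) + (8)(2^4)(1) = 112.

112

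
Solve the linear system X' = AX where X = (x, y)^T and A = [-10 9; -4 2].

Coefficient matrix A = [[-10, 9], [-4, 2]].
Characteristic polynomial det(A - λI) = λ^2 + 8λ + 16 = 0.
Single eigenvalue λ = -4 with algebraic multiplicity 2.
Eigenvector v = (-3,-2); generalized eigenvector w with (A-λI)w=v is (2,1).
General solution: e^(-4t)[C_1·v + C_2·(t·v + w)].

x(t) = -3C_1e^(-4t) - 3C_2te^(-4t) + 2C_2e^(-4t), y(t) = -2C_1e^(-4t) - 2C_2te^(-4t) + C_2e^(-4t)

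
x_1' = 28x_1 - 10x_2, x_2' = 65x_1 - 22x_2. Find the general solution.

x_1(t) = C_1e^(3t)sin(5t) - C_1e^(3t)cos(5t) - C_2e^(3t)sin(5t) - C_2e^(3t)cos(5t), x_2(t) = 2C_1e^(3t)sin(5t) - 3C_1e^(3t)cos(5t) - 3C_2e^(3t)sin(5t) - 2C_2e^(3t)cos(5t)

Coefficient matrix A = [[28, -10], [65, -22]].
Characteristic polynomial det(A - λI) = λ^2 - 6λ + 34 = 0.
Eigenvalues λ = 3 ± 5i (complex conjugate pair).
For λ=3+5i: an eigenvector is (-1,-3) - i(1,2) = (-1 - i, -3 - 2i).
A real fundamental pair from Re and Im of e^((3+5i)t)v: X_1 = e^(3t)(cos(5t)·(-1,-3) + sin(5t)·(1,2)), X_2 = e^(3t)(sin(5t)·(-1,-3) - cos(5t)·(1,2)).
General solution: C_1X_1 + C_2X_2.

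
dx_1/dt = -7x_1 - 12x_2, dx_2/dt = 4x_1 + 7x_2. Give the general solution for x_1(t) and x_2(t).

Coefficient matrix A = [[-7, -12], [4, 7]].
Characteristic polynomial det(A - λI) = λ^2 - 1 = 0.
Eigenvalues λ = -1, 1.
For λ=-1: (A-λI) row 1 is [-6, -12], so an eigenvector is (-2, 1).
For λ=1: (A-λI) row 1 is [-8, -12], so an eigenvector is (3, -2).
General solution: c_1e^(-t)(-2,1) + c_2e^(t)(3,-2).

x_1(t) = -2c_1e^(-t) + 3c_2e^(t), x_2(t) = c_1e^(-t) - 2c_2e^(t)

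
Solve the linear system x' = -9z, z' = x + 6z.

Coefficient matrix A = [[0, -9], [1, 6]].
Characteristic polynomial det(A - λI) = λ^2 - 6λ + 9 = 0.
Single eigenvalue λ = 3 with algebraic multiplicity 2.
Eigenvector v = (-3,1); generalized eigenvector w with (A-λI)w=v is (1,0).
General solution: e^(3t)[K_1·v + K_2·(t·v + w)].

x(t) = -3K_1e^(3t) - 3K_2te^(3t) + K_2e^(3t), z(t) = K_1e^(3t) + K_2te^(3t)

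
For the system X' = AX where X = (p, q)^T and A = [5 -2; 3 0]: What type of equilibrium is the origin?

unstable node

A = [[5,-2],[3,0]]; det(A-λI) = λ^2 - 5λ + 6.
λ = 2, 3: both positive.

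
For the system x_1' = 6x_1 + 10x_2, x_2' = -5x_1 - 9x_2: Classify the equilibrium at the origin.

A = [[6,10],[-5,-9]]; det(A-λI) = λ^2 + 3λ - 4.
λ = 1, -4: opposite signs.

saddle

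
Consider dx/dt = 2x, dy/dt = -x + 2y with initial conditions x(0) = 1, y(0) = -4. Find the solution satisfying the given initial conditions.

x(t) = e^(2t), y(t) = -te^(2t) - 4e^(2t)

Coefficient matrix A = [[2, 0], [-1, 2]].
Characteristic polynomial det(A - λI) = λ^2 - 4λ + 4 = 0.
Single eigenvalue λ = 2 with algebraic multiplicity 2.
Eigenvector v = (0,-1); generalized eigenvector w with (A-λI)w=v is (1,3).
General solution: e^(2t)[c_1·v + c_2·(t·v + w)].
Applying x(0)=1, y(0)=-4 gives c_1=7, c_2=1.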